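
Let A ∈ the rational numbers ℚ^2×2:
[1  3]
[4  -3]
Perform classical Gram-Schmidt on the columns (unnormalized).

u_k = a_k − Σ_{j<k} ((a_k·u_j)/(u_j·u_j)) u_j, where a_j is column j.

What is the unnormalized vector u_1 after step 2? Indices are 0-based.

Step 1: u_0 = a_0 = (1, 4).
Step 2: u_1 = a_1 − (-9/17)·u_0 = (60/17, -15/17).

u_1 = (60/17, -15/17)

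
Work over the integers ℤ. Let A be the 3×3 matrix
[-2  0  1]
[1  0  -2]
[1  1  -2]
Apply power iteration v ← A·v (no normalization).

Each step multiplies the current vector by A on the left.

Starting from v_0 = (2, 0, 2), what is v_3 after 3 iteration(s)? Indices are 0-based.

v_0 = (2, 0, 2).
v_1 = A·v_0 = (-2, -2, -2).
v_2 = A·v_1 = (2, 2, 0).
v_3 = A·v_2 = (-4, 2, 4).

v_3 = (-4, 2, 4)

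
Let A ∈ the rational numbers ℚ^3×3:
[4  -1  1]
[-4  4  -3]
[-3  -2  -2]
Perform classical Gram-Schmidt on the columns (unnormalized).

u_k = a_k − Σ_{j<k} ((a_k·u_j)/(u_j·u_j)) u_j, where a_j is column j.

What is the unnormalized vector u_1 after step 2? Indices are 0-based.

Step 1: u_0 = a_0 = (4, -4, -3).
Step 2: u_1 = a_1 − (-14/41)·u_0 = (15/41, 108/41, -124/41).

u_1 = (15/41, 108/41, -124/41)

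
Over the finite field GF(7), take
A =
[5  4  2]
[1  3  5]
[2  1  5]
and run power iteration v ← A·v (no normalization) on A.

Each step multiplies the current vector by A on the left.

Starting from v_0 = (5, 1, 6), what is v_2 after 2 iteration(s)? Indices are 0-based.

v_0 = (5, 1, 6).
v_1 = A·v_0 = (6, 3, 6).
v_2 = A·v_1 = (5, 3, 3).

v_2 = (5, 3, 3)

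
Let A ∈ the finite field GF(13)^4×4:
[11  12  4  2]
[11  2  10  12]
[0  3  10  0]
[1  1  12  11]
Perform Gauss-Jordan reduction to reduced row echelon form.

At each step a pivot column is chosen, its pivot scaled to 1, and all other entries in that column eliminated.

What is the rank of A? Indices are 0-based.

step 1: normalize row 0 (÷11) = (1, 7, 11, 12)
  row 1: subtract 11×row0 = (0, 3, 6, 10)
  row 3: subtract 1×row0 = (0, 7, 1, 12)
step 2: normalize row 1 (÷3) = (0, 1, 2, 12)
  row 0: subtract 7×row1 = (1, 0, 10, 6)
  row 2: subtract 3×row1 = (0, 0, 4, 3)
  row 3: subtract 7×row1 = (0, 0, 0, 6)
step 3: normalize row 2 (÷4) = (0, 0, 1, 4)
  row 0: subtract 10×row2 = (1, 0, 0, 5)
  row 1: subtract 2×row2 = (0, 1, 0, 4)
step 4: normalize row 3 (÷6) = (0, 0, 0, 1)
  row 0: subtract 5×row3 = (1, 0, 0, 0)
  row 1: subtract 4×row3 = (0, 1, 0, 0)
  row 2: subtract 4×row3 = (0, 0, 1, 0)

rank = 4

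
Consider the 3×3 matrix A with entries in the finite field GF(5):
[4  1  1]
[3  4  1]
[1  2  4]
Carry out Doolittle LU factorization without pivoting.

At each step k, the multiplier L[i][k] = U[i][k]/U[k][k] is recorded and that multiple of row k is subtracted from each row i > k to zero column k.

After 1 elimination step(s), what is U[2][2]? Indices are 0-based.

[col 0] pivot 4
  R1 -= 2*R0 → (0, 2, 4)  (L[1][0] := 2)
  R2 -= 4*R0 → (0, 3, 0)  (L[2][0] := 4)

U[2][2] = 0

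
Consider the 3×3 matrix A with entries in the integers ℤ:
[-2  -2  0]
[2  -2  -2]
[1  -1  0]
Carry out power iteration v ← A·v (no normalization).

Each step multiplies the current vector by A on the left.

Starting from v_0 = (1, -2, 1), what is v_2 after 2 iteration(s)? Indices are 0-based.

v_0 = (1, -2, 1).
v_1 = A·v_0 = (2, 4, 3).
v_2 = A·v_1 = (-12, -10, -2).

v_2 = (-12, -10, -2)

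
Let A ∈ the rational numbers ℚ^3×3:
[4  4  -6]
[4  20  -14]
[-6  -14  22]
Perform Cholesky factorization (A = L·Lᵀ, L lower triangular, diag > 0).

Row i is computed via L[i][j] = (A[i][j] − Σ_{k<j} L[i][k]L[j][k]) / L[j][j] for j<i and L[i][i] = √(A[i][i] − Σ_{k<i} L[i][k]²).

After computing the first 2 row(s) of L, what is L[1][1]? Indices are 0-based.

L[1][1] = 4

Step 1: L[0][0] = √(4) = 2.
  L[1][0] = (4) / L[0][0] = 2.
Step 2: L[1][1] = √(16) = 4.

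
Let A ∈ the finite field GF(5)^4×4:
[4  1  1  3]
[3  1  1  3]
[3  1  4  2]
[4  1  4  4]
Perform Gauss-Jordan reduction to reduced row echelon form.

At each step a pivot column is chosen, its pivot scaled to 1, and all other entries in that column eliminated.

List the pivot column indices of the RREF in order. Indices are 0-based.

pivot columns: 0, 1, 2, 3

[1] R0 /= 4  ⇒  (1, 4, 4, 2)
     R1 -= 3·R0  ⇒  (0, 4, 4, 2)
     R2 -= 3·R0  ⇒  (0, 4, 2, 1)
     R3 -= 4·R0  ⇒  (0, 0, 3, 1)
[2] R1 /= 4  ⇒  (0, 1, 1, 3)
     R0 -= 4·R1  ⇒  (1, 0, 0, 0)
     R2 -= 4·R1  ⇒  (0, 0, 3, 4)
[3] R2 /= 3  ⇒  (0, 0, 1, 3)
     R1 -= 1·R2  ⇒  (0, 1, 0, 0)
     R3 -= 3·R2  ⇒  (0, 0, 0, 2)
[4] R3 /= 2  ⇒  (0, 0, 0, 1)
     R2 -= 3·R3  ⇒  (0, 0, 1, 0)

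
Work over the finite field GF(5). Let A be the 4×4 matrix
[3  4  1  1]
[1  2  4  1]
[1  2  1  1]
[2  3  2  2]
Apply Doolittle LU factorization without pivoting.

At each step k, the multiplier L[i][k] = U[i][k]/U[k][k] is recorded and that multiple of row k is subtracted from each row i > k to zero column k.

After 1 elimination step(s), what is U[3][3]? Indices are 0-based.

U[3][3] = 3

k=0: U[0][0]=3
  eliminate (1,0): mult=2, new row 1: (0, 4, 2, 4); set L[1][0]=2
  eliminate (2,0): mult=2, new row 2: (0, 4, 4, 4); set L[2][0]=2
  eliminate (3,0): mult=4, new row 3: (0, 2, 3, 3); set L[3][0]=4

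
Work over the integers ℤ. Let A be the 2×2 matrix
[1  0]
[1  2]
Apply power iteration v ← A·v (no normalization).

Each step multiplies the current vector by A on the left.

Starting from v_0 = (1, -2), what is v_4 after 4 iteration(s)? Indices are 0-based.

v_4 = (1, -17)

v_0 = (1, -2).
v_1 = A·v_0 = (1, -3).
v_2 = A·v_1 = (1, -5).
v_3 = A·v_2 = (1, -9).
v_4 = A·v_3 = (1, -17).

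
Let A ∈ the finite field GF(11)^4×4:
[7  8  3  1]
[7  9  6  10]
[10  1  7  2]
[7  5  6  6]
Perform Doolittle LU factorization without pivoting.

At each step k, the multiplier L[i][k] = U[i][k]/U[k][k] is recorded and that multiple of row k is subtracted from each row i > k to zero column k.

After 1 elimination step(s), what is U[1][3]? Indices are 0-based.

U[1][3] = 9

[col 0] pivot 7
  R1 -= 1*R0 → (0, 1, 3, 9)  (L[1][0] := 1)
  R2 -= 3*R0 → (0, 10, 9, 10)  (L[2][0] := 3)
  R3 -= 1*R0 → (0, 8, 3, 5)  (L[3][0] := 1)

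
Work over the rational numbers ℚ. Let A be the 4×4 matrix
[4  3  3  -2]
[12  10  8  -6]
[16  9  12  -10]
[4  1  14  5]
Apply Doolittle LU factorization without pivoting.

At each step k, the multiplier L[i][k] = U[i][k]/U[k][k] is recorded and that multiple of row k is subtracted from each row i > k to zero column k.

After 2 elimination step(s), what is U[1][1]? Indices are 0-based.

Step 1: pivot at (0,0) is 4.
  row1 ← row1 − (3)·row0  ⇒  L[1][0]=3, U row1=(0, 1, -1, 0)
  row2 ← row2 − (4)·row0  ⇒  L[2][0]=4, U row2=(0, -3, 0, -2)
  row3 ← row3 − (1)·row0  ⇒  L[3][0]=1, U row3=(0, -2, 11, 7)
Step 2: pivot at (1,1) is 1.
  row2 ← row2 − (-3)·row1  ⇒  L[2][1]=-3, U row2=(0, 0, -3, -2)
  row3 ← row3 − (-2)·row1  ⇒  L[3][1]=-2, U row3=(0, 0, 9, 7)

U[1][1] = 1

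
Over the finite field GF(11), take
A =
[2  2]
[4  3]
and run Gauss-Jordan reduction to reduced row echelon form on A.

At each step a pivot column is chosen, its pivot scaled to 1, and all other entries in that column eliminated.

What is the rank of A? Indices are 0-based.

step 1: normalize row 0 (÷2) = (1, 1)
  row 1: subtract 4×row0 = (0, 10)
step 2: normalize row 1 (÷10) = (0, 1)
  row 0: subtract 1×row1 = (1, 0)

rank = 2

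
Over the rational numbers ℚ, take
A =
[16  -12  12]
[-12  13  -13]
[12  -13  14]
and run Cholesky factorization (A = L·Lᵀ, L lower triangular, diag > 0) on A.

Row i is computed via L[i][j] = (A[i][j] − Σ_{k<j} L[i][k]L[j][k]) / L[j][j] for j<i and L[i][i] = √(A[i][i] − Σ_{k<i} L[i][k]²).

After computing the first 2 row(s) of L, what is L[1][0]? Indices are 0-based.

L[1][0] = -3

Step 1: L[0][0] = √(16) = 4.
  L[1][0] = (-12) / L[0][0] = -3.
Step 2: L[1][1] = √(4) = 2.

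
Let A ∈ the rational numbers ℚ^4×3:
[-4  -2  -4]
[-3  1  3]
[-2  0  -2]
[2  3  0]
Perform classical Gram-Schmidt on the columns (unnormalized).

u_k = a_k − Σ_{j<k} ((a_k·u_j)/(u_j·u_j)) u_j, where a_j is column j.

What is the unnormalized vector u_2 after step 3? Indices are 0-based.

u_2 = (-68/31, 80/31, -56/31, -72/31)

Step 1: u_0 = a_0 = (-4, -3, -2, 2).
Step 2: u_1 = a_1 − (1/3)·u_0 = (-2/3, 2, 2/3, 7/3).
Step 3: u_2 = a_2 − (1/3)·u_0 − (22/31)·u_1 = (-68/31, 80/31, -56/31, -72/31).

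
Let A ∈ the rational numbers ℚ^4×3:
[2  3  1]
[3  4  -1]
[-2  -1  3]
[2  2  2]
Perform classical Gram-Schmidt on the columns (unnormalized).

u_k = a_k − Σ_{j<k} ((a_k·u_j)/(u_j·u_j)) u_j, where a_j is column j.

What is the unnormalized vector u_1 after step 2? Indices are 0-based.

Step 1: u_0 = a_0 = (2, 3, -2, 2).
Step 2: u_1 = a_1 − (8/7)·u_0 = (5/7, 4/7, 9/7, -2/7).

u_1 = (5/7, 4/7, 9/7, -2/7)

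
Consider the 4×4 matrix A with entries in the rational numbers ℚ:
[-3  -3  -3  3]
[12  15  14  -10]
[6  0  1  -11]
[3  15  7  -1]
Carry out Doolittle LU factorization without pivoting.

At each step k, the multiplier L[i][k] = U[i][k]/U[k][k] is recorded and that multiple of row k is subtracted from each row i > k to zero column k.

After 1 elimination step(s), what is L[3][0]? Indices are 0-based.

Step 1: pivot at (0,0) is -3.
  row1 ← row1 − (-4)·row0  ⇒  L[1][0]=-4, U row1=(0, 3, 2, 2)
  row2 ← row2 − (-2)·row0  ⇒  L[2][0]=-2, U row2=(0, -6, -5, -5)
  row3 ← row3 − (-1)·row0  ⇒  L[3][0]=-1, U row3=(0, 12, 4, 2)

L[3][0] = -1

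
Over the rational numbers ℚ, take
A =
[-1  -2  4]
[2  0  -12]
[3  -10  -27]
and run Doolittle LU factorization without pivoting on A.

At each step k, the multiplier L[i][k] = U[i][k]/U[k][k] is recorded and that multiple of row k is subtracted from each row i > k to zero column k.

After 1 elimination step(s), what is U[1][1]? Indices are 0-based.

U[1][1] = -4

k=0: U[0][0]=-1
  eliminate (1,0): mult=-2, new row 1: (0, -4, -4); set L[1][0]=-2
  eliminate (2,0): mult=-3, new row 2: (0, -16, -15); set L[2][0]=-3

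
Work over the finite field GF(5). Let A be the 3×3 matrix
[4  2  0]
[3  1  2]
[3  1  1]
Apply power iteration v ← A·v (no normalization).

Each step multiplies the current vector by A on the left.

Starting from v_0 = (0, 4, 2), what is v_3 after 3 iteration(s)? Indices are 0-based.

v_0 = (0, 4, 2).
v_1 = A·v_0 = (3, 3, 1).
v_2 = A·v_1 = (3, 4, 3).
v_3 = A·v_2 = (0, 4, 1).

v_3 = (0, 4, 1)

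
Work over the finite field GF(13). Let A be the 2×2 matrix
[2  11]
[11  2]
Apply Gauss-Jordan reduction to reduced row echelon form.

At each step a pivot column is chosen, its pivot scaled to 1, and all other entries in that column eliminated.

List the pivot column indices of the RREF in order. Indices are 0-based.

pivot columns: 0

[1] R0 /= 2  ⇒  (1, 12)
     R1 -= 11·R0  ⇒  (0, 0)
column 1 empty below row 1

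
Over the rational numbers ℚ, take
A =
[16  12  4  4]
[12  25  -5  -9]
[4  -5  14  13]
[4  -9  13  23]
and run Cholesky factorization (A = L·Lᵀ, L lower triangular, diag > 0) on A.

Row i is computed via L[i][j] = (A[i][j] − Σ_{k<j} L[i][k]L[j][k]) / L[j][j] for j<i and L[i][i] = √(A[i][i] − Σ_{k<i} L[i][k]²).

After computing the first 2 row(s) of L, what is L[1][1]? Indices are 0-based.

Step 1: L[0][0] = √(16) = 4.
  L[1][0] = (12) / L[0][0] = 3.
Step 2: L[1][1] = √(16) = 4.

L[1][1] = 4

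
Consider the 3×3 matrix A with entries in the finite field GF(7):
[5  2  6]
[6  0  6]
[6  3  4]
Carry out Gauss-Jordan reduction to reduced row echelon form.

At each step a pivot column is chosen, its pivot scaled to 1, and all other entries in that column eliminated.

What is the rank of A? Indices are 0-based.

step 1: normalize row 0 (÷5) = (1, 6, 4)
  row 1: subtract 6×row0 = (0, 6, 3)
  row 2: subtract 6×row0 = (0, 2, 1)
step 2: normalize row 1 (÷6) = (0, 1, 4)
  row 0: subtract 6×row1 = (1, 0, 1)
  row 2: subtract 2×row1 = (0, 0, 0)
skip col 2 (zero from row 2)

rank = 2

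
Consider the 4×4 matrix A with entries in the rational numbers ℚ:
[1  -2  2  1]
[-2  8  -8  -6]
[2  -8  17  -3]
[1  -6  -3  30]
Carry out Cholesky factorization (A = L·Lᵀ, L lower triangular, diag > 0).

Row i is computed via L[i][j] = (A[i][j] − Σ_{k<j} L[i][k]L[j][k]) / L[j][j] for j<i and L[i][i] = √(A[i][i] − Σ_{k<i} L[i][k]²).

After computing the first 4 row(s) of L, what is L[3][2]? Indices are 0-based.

Step 1: L[0][0] = √(1) = 1.
  L[1][0] = (-2) / L[0][0] = -2.
Step 2: L[1][1] = √(4) = 2.
  L[2][0] = (2) / L[0][0] = 2.
  L[2][1] = (-4) / L[1][1] = -2.
Step 3: L[2][2] = √(9) = 3.
  L[3][0] = (1) / L[0][0] = 1.
  L[3][1] = (-4) / L[1][1] = -2.
  L[3][2] = (-9) / L[2][2] = -3.
Step 4: L[3][3] = √(16) = 4.

L[3][2] = -3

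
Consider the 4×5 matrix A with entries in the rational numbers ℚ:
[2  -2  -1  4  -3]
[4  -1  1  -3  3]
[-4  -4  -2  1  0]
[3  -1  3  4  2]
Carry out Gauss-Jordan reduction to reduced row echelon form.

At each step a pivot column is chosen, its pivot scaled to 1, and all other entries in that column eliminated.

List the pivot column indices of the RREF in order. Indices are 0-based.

step 1: normalize row 0 (÷2) = (1, -1, -1/2, 2, -3/2)
  row 1: subtract 4×row0 = (0, 3, 3, -11, 9)
  row 2: subtract -4×row0 = (0, -8, -4, 9, -6)
  row 3: subtract 3×row0 = (0, 2, 9/2, -2, 13/2)
step 2: normalize row 1 (÷3) = (0, 1, 1, -11/3, 3)
  row 0: subtract -1×row1 = (1, 0, 1/2, -5/3, 3/2)
  row 2: subtract -8×row1 = (0, 0, 4, -61/3, 18)
  row 3: subtract 2×row1 = (0, 0, 5/2, 16/3, 1/2)
step 3: normalize row 2 (÷4) = (0, 0, 1, -61/12, 9/2)
  row 0: subtract 1/2×row2 = (1, 0, 0, 7/8, -3/4)
  row 1: subtract 1×row2 = (0, 1, 0, 17/12, -3/2)
  row 3: subtract 5/2×row2 = (0, 0, 0, 433/24, -43/4)
step 4: normalize row 3 (÷433/24) = (0, 0, 0, 1, -258/433)
  row 0: subtract 7/8×row3 = (1, 0, 0, 0, -99/433)
  row 1: subtract 17/12×row3 = (0, 1, 0, 0, -284/433)
  row 2: subtract -61/12×row3 = (0, 0, 1, 0, 637/433)

pivot columns: 0, 1, 2, 3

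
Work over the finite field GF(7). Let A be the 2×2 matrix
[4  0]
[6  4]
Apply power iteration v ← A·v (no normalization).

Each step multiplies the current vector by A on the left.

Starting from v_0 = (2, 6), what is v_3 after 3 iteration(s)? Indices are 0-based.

v_3 = (2, 1)

v_0 = (2, 6).
v_1 = A·v_0 = (1, 1).
v_2 = A·v_1 = (4, 3).
v_3 = A·v_2 = (2, 1).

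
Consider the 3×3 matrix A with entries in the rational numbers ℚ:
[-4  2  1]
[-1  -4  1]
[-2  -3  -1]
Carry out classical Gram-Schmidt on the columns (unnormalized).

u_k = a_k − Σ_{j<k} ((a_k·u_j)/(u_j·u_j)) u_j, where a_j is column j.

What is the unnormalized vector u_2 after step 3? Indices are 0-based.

u_2 = (39/121, 624/605, -702/605)

Step 1: u_0 = a_0 = (-4, -1, -2).
Step 2: u_1 = a_1 − (2/21)·u_0 = (50/21, -82/21, -59/21).
Step 3: u_2 = a_2 − (-1/7)·u_0 − (27/605)·u_1 = (39/121, 624/605, -702/605).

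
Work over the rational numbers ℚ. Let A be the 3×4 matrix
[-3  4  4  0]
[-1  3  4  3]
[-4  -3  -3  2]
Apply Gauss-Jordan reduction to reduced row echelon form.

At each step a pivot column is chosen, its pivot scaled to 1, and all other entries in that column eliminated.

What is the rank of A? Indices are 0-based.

[1] R0 /= -3  ⇒  (1, -4/3, -4/3, 0)
     R1 -= -1·R0  ⇒  (0, 5/3, 8/3, 3)
     R2 -= -4·R0  ⇒  (0, -25/3, -25/3, 2)
[2] R1 /= 5/3  ⇒  (0, 1, 8/5, 9/5)
     R0 -= -4/3·R1  ⇒  (1, 0, 4/5, 12/5)
     R2 -= -25/3·R1  ⇒  (0, 0, 5, 17)
[3] R2 /= 5  ⇒  (0, 0, 1, 17/5)
     R0 -= 4/5·R2  ⇒  (1, 0, 0, -8/25)
     R1 -= 8/5·R2  ⇒  (0, 1, 0, -91/25)

rank = 3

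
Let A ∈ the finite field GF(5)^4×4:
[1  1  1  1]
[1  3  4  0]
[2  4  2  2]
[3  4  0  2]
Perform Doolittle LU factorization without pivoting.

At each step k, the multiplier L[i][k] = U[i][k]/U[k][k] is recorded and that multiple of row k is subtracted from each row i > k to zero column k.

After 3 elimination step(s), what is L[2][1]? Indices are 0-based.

[col 0] pivot 1
  R1 -= 1*R0 → (0, 2, 3, 4)  (L[1][0] := 1)
  R2 -= 2*R0 → (0, 2, 0, 0)  (L[2][0] := 2)
  R3 -= 3*R0 → (0, 1, 2, 4)  (L[3][0] := 3)
[col 1] pivot 2
  R2 -= 1*R1 → (0, 0, 2, 1)  (L[2][1] := 1)
  R3 -= 3*R1 → (0, 0, 3, 2)  (L[3][1] := 3)
[col 2] pivot 2
  R3 -= 4*R2 → (0, 0, 0, 3)  (L[3][2] := 4)

L[2][1] = 1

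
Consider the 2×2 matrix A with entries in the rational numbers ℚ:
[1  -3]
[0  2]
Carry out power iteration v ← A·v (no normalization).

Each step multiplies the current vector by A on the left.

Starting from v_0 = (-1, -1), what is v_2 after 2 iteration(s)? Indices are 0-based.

v_2 = (8, -4)

v_0 = (-1, -1).
v_1 = A·v_0 = (2, -2).
v_2 = A·v_1 = (8, -4).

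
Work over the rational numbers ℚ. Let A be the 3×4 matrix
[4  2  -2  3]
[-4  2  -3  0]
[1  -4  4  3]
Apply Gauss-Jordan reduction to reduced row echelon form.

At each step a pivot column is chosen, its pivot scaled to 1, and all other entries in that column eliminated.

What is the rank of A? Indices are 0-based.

rank = 3

step 1: normalize row 0 (÷4) = (1, 1/2, -1/2, 3/4)
  row 1: subtract -4×row0 = (0, 4, -5, 3)
  row 2: subtract 1×row0 = (0, -9/2, 9/2, 9/4)
step 2: normalize row 1 (÷4) = (0, 1, -5/4, 3/4)
  row 0: subtract 1/2×row1 = (1, 0, 1/8, 3/8)
  row 2: subtract -9/2×row1 = (0, 0, -9/8, 45/8)
step 3: normalize row 2 (÷-9/8) = (0, 0, 1, -5)
  row 0: subtract 1/8×row2 = (1, 0, 0, 1)
  row 1: subtract -5/4×row2 = (0, 1, 0, -11/2)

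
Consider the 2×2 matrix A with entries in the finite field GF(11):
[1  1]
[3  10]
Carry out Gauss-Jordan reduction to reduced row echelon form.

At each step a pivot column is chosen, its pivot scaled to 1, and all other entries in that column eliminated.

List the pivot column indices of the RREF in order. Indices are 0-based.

pivot(0,0)=1: scale R0 → (1, 1)
  clear (1,0): R1 −= (3)R0 → (0, 7)
pivot(1,1)=7: scale R1 → (0, 1)
  clear (0,1): R0 −= (1)R1 → (1, 0)

pivot columns: 0, 1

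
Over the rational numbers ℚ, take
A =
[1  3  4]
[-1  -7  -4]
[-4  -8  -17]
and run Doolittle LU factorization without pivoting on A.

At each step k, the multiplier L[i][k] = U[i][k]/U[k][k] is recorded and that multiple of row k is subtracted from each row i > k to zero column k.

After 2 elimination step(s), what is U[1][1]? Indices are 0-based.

U[1][1] = -4

[col 0] pivot 1
  R1 -= -1*R0 → (0, -4, 0)  (L[1][0] := -1)
  R2 -= -4*R0 → (0, 4, -1)  (L[2][0] := -4)
[col 1] pivot -4
  R2 -= -1*R1 → (0, 0, -1)  (L[2][1] := -1)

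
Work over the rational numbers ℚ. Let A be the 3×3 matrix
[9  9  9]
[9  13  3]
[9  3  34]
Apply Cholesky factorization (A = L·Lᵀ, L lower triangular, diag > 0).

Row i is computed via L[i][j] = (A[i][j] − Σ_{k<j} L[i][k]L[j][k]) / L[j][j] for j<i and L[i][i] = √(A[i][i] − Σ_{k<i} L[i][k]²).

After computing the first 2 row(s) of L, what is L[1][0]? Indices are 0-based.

Step 1: L[0][0] = √(9) = 3.
  L[1][0] = (9) / L[0][0] = 3.
Step 2: L[1][1] = √(4) = 2.

L[1][0] = 3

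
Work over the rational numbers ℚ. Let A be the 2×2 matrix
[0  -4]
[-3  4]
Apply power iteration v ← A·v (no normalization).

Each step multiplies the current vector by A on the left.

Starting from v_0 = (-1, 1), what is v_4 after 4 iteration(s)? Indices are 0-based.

v_4 = (-976, 1456)

v_0 = (-1, 1).
v_1 = A·v_0 = (-4, 7).
v_2 = A·v_1 = (-28, 40).
v_3 = A·v_2 = (-160, 244).
v_4 = A·v_3 = (-976, 1456).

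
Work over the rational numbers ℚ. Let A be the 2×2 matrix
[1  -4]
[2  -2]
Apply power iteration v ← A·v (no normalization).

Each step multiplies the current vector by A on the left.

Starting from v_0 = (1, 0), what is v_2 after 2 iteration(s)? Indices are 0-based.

v_0 = (1, 0).
v_1 = A·v_0 = (1, 2).
v_2 = A·v_1 = (-7, -2).

v_2 = (-7, -2)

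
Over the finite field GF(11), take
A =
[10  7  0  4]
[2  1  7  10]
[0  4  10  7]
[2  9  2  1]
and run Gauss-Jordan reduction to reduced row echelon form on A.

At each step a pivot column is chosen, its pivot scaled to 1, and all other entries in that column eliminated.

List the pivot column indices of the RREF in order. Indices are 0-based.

pivot(0,0)=10: scale R0 → (1, 4, 0, 7)
  clear (1,0): R1 −= (2)R0 → (0, 4, 7, 7)
  clear (3,0): R3 −= (2)R0 → (0, 1, 2, 9)
pivot(1,1)=4: scale R1 → (0, 1, 10, 10)
  clear (0,1): R0 −= (4)R1 → (1, 0, 4, 0)
  clear (2,1): R2 −= (4)R1 → (0, 0, 3, 0)
  clear (3,1): R3 −= (1)R1 → (0, 0, 3, 10)
pivot(2,2)=3: scale R2 → (0, 0, 1, 0)
  clear (0,2): R0 −= (4)R2 → (1, 0, 0, 0)
  clear (1,2): R1 −= (10)R2 → (0, 1, 0, 10)
  clear (3,2): R3 −= (3)R2 → (0, 0, 0, 10)
pivot(3,3)=10: scale R3 → (0, 0, 0, 1)
  clear (1,3): R1 −= (10)R3 → (0, 1, 0, 0)

pivot columns: 0, 1, 2, 3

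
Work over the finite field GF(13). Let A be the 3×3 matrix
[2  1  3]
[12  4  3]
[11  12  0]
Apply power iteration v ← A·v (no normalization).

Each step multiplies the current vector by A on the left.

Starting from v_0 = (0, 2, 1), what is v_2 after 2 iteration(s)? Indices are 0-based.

v_0 = (0, 2, 1).
v_1 = A·v_0 = (5, 11, 11).
v_2 = A·v_1 = (2, 7, 5).

v_2 = (2, 7, 5)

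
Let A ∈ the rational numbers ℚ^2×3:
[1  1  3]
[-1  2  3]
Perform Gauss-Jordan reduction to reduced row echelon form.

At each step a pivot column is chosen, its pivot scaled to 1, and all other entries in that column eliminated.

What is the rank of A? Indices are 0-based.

rank = 2

step 1: normalize row 0 (÷1) = (1, 1, 3)
  row 1: subtract -1×row0 = (0, 3, 6)
step 2: normalize row 1 (÷3) = (0, 1, 2)
  row 0: subtract 1×row1 = (1, 0, 1)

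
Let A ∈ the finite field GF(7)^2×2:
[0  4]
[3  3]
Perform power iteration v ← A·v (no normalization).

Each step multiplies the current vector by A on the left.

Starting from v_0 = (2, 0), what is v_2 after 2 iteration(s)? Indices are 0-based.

v_0 = (2, 0).
v_1 = A·v_0 = (0, 6).
v_2 = A·v_1 = (3, 4).

v_2 = (3, 4)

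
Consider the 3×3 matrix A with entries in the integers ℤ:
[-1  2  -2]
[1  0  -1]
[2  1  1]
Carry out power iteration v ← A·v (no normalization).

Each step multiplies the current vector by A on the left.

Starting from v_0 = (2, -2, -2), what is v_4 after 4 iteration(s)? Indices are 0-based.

v_0 = (2, -2, -2).
v_1 = A·v_0 = (-2, 4, 0).
v_2 = A·v_1 = (10, -2, 0).
v_3 = A·v_2 = (-14, 10, 18).
v_4 = A·v_3 = (-2, -32, 0).

v_4 = (-2, -32, 0)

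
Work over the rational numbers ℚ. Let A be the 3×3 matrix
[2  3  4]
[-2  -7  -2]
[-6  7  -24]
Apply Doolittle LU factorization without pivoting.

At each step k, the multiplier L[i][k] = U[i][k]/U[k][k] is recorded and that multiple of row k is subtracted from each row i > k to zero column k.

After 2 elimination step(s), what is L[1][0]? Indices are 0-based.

[col 0] pivot 2
  R1 -= -1*R0 → (0, -4, 2)  (L[1][0] := -1)
  R2 -= -3*R0 → (0, 16, -12)  (L[2][0] := -3)
[col 1] pivot -4
  R2 -= -4*R1 → (0, 0, -4)  (L[2][1] := -4)

L[1][0] = -1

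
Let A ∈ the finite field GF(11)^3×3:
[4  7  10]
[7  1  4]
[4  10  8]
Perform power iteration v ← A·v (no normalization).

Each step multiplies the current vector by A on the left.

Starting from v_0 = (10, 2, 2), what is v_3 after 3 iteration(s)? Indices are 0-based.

v_3 = (8, 0, 10)

v_0 = (10, 2, 2).
v_1 = A·v_0 = (8, 3, 10).
v_2 = A·v_1 = (10, 0, 10).
v_3 = A·v_2 = (8, 0, 10).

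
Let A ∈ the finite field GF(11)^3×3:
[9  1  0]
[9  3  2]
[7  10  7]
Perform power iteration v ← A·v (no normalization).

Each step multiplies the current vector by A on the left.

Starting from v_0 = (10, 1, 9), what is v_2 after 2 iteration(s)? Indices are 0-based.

v_2 = (6, 8, 9)

v_0 = (10, 1, 9).
v_1 = A·v_0 = (3, 1, 0).
v_2 = A·v_1 = (6, 8, 9).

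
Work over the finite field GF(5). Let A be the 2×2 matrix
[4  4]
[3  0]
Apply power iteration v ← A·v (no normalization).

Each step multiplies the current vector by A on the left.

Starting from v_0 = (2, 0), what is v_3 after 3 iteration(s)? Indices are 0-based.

v_3 = (0, 3)

v_0 = (2, 0).
v_1 = A·v_0 = (3, 1).
v_2 = A·v_1 = (1, 4).
v_3 = A·v_2 = (0, 3).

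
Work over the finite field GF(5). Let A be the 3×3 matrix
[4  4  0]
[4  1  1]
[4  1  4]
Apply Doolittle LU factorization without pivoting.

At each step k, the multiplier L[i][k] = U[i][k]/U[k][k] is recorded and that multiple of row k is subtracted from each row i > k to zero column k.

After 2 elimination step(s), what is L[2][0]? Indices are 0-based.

[col 0] pivot 4
  R1 -= 1*R0 → (0, 2, 1)  (L[1][0] := 1)
  R2 -= 1*R0 → (0, 2, 4)  (L[2][0] := 1)
[col 1] pivot 2
  R2 -= 1*R1 → (0, 0, 3)  (L[2][1] := 1)

L[2][0] = 1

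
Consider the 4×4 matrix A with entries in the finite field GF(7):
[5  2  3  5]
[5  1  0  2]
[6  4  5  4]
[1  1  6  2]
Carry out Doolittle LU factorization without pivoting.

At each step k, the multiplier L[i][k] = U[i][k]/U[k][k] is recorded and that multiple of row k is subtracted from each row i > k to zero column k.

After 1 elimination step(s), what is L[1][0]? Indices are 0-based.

Step 1: pivot at (0,0) is 5.
  row1 ← row1 − (1)·row0  ⇒  L[1][0]=1, U row1=(0, 6, 4, 4)
  row2 ← row2 − (4)·row0  ⇒  L[2][0]=4, U row2=(0, 3, 0, 5)
  row3 ← row3 − (3)·row0  ⇒  L[3][0]=3, U row3=(0, 2, 4, 1)

L[1][0] = 1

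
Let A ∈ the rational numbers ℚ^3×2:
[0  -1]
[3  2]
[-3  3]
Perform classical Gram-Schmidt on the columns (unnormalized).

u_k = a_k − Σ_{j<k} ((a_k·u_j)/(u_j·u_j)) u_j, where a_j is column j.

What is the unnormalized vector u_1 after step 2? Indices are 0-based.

u_1 = (-1, 5/2, 5/2)

Step 1: u_0 = a_0 = (0, 3, -3).
Step 2: u_1 = a_1 − (-1/6)·u_0 = (-1, 5/2, 5/2).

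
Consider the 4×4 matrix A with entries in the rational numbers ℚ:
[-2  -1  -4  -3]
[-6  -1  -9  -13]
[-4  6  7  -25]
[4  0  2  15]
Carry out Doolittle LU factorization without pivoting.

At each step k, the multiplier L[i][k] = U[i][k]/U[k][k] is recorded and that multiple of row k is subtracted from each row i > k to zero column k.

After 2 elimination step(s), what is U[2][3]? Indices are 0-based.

[col 0] pivot -2
  R1 -= 3*R0 → (0, 2, 3, -4)  (L[1][0] := 3)
  R2 -= 2*R0 → (0, 8, 15, -19)  (L[2][0] := 2)
  R3 -= -2*R0 → (0, -2, -6, 9)  (L[3][0] := -2)
[col 1] pivot 2
  R2 -= 4*R1 → (0, 0, 3, -3)  (L[2][1] := 4)
  R3 -= -1*R1 → (0, 0, -3, 5)  (L[3][1] := -1)

U[2][3] = -3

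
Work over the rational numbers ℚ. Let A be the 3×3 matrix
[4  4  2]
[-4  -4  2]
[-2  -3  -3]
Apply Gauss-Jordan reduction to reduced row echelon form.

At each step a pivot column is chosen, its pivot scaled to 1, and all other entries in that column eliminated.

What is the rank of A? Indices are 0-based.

rank = 3

[1] R0 /= 4  ⇒  (1, 1, 1/2)
     R1 -= -4·R0  ⇒  (0, 0, 4)
     R2 -= -2·R0  ⇒  (0, -1, -2)
[2] R1 <-> R2
[2] R1 /= -1  ⇒  (0, 1, 2)
     R0 -= 1·R1  ⇒  (1, 0, -3/2)
[3] R2 /= 4  ⇒  (0, 0, 1)
     R0 -= -3/2·R2  ⇒  (1, 0, 0)
     R1 -= 2·R2  ⇒  (0, 1, 0)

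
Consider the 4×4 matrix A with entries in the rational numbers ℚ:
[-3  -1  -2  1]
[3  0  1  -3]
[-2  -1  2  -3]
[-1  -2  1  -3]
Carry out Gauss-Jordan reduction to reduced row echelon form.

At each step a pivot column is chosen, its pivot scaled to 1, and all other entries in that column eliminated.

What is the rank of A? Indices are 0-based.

rank = 4

pivot(0,0)=-3: scale R0 → (1, 1/3, 2/3, -1/3)
  clear (1,0): R1 −= (3)R0 → (0, -1, -1, -2)
  clear (2,0): R2 −= (-2)R0 → (0, -1/3, 10/3, -11/3)
  clear (3,0): R3 −= (-1)R0 → (0, -5/3, 5/3, -10/3)
pivot(1,1)=-1: scale R1 → (0, 1, 1, 2)
  clear (0,1): R0 −= (1/3)R1 → (1, 0, 1/3, -1)
  clear (2,1): R2 −= (-1/3)R1 → (0, 0, 11/3, -3)
  clear (3,1): R3 −= (-5/3)R1 → (0, 0, 10/3, 0)
pivot(2,2)=11/3: scale R2 → (0, 0, 1, -9/11)
  clear (0,2): R0 −= (1/3)R2 → (1, 0, 0, -8/11)
  clear (1,2): R1 −= (1)R2 → (0, 1, 0, 31/11)
  clear (3,2): R3 −= (10/3)R2 → (0, 0, 0, 30/11)
pivot(3,3)=30/11: scale R3 → (0, 0, 0, 1)
  clear (0,3): R0 −= (-8/11)R3 → (1, 0, 0, 0)
  clear (1,3): R1 −= (31/11)R3 → (0, 1, 0, 0)
  clear (2,3): R2 −= (-9/11)R3 → (0, 0, 1, 0)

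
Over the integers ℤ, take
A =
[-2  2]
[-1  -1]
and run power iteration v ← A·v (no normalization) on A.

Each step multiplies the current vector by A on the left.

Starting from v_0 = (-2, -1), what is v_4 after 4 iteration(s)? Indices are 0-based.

v_4 = (34, 11)

v_0 = (-2, -1).
v_1 = A·v_0 = (2, 3).
v_2 = A·v_1 = (2, -5).
v_3 = A·v_2 = (-14, 3).
v_4 = A·v_3 = (34, 11).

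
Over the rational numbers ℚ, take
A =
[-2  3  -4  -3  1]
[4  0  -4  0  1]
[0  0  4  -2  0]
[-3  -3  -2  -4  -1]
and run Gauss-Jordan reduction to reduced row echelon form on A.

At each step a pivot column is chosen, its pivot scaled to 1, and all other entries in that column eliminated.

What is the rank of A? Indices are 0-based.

step 1: normalize row 0 (÷-2) = (1, -3/2, 2, 3/2, -1/2)
  row 1: subtract 4×row0 = (0, 6, -12, -6, 3)
  row 3: subtract -3×row0 = (0, -15/2, 4, 1/2, -5/2)
step 2: normalize row 1 (÷6) = (0, 1, -2, -1, 1/2)
  row 0: subtract -3/2×row1 = (1, 0, -1, 0, 1/4)
  row 3: subtract -15/2×row1 = (0, 0, -11, -7, 5/4)
step 3: normalize row 2 (÷4) = (0, 0, 1, -1/2, 0)
  row 0: subtract -1×row2 = (1, 0, 0, -1/2, 1/4)
  row 1: subtract -2×row2 = (0, 1, 0, -2, 1/2)
  row 3: subtract -11×row2 = (0, 0, 0, -25/2, 5/4)
step 4: normalize row 3 (÷-25/2) = (0, 0, 0, 1, -1/10)
  row 0: subtract -1/2×row3 = (1, 0, 0, 0, 1/5)
  row 1: subtract -2×row3 = (0, 1, 0, 0, 3/10)
  row 2: subtract -1/2×row3 = (0, 0, 1, 0, -1/20)

rank = 4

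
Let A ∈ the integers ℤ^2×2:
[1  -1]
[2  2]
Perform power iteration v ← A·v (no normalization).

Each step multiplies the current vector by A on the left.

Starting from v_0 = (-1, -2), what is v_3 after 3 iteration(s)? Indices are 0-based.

v_3 = (17, -6)

v_0 = (-1, -2).
v_1 = A·v_0 = (1, -6).
v_2 = A·v_1 = (7, -10).
v_3 = A·v_2 = (17, -6).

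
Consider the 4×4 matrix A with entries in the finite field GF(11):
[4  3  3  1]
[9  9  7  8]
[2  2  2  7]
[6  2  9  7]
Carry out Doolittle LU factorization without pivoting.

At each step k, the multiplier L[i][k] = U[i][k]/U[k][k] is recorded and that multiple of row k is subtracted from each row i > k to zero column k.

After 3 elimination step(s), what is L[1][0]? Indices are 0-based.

Step 1: pivot at (0,0) is 4.
  row1 ← row1 − (5)·row0  ⇒  L[1][0]=5, U row1=(0, 5, 3, 3)
  row2 ← row2 − (6)·row0  ⇒  L[2][0]=6, U row2=(0, 6, 6, 1)
  row3 ← row3 − (7)·row0  ⇒  L[3][0]=7, U row3=(0, 3, 10, 0)
Step 2: pivot at (1,1) is 5.
  row2 ← row2 − (10)·row1  ⇒  L[2][1]=10, U row2=(0, 0, 9, 4)
  row3 ← row3 − (5)·row1  ⇒  L[3][1]=5, U row3=(0, 0, 6, 7)
Step 3: pivot at (2,2) is 9.
  row3 ← row3 − (8)·row2  ⇒  L[3][2]=8, U row3=(0, 0, 0, 8)

L[1][0] = 5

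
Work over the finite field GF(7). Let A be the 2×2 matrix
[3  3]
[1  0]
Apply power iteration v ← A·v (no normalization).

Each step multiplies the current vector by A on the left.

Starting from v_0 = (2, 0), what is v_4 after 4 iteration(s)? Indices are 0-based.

v_0 = (2, 0).
v_1 = A·v_0 = (6, 2).
v_2 = A·v_1 = (3, 6).
v_3 = A·v_2 = (6, 3).
v_4 = A·v_3 = (6, 6).

v_4 = (6, 6)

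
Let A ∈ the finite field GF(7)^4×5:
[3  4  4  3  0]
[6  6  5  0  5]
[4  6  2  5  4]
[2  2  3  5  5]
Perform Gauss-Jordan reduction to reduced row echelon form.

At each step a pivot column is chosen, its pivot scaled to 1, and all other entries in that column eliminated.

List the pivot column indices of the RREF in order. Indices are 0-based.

[1] R0 /= 3  ⇒  (1, 6, 6, 1, 0)
     R1 -= 6·R0  ⇒  (0, 5, 4, 1, 5)
     R2 -= 4·R0  ⇒  (0, 3, 6, 1, 4)
     R3 -= 2·R0  ⇒  (0, 4, 5, 3, 5)
[2] R1 /= 5  ⇒  (0, 1, 5, 3, 1)
     R0 -= 6·R1  ⇒  (1, 0, 4, 4, 1)
     R2 -= 3·R1  ⇒  (0, 0, 5, 6, 1)
     R3 -= 4·R1  ⇒  (0, 0, 6, 5, 1)
[3] R2 /= 5  ⇒  (0, 0, 1, 4, 3)
     R0 -= 4·R2  ⇒  (1, 0, 0, 2, 3)
     R1 -= 5·R2  ⇒  (0, 1, 0, 4, 0)
     R3 -= 6·R2  ⇒  (0, 0, 0, 2, 4)
[4] R3 /= 2  ⇒  (0, 0, 0, 1, 2)
     R0 -= 2·R3  ⇒  (1, 0, 0, 0, 6)
     R1 -= 4·R3  ⇒  (0, 1, 0, 0, 6)
     R2 -= 4·R3  ⇒  (0, 0, 1, 0, 2)

pivot columns: 0, 1, 2, 3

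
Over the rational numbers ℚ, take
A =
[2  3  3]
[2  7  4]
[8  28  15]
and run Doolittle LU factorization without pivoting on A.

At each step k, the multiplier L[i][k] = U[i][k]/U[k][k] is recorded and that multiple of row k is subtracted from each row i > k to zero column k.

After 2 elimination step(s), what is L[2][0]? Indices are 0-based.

L[2][0] = 4

[col 0] pivot 2
  R1 -= 1*R0 → (0, 4, 1)  (L[1][0] := 1)
  R2 -= 4*R0 → (0, 16, 3)  (L[2][0] := 4)
[col 1] pivot 4
  R2 -= 4*R1 → (0, 0, -1)  (L[2][1] := 4)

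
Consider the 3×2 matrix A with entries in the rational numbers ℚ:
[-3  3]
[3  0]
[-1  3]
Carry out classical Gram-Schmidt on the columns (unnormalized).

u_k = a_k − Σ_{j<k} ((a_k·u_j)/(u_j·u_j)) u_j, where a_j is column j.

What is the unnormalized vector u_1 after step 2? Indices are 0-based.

u_1 = (21/19, 36/19, 45/19)

Step 1: u_0 = a_0 = (-3, 3, -1).
Step 2: u_1 = a_1 − (-12/19)·u_0 = (21/19, 36/19, 45/19).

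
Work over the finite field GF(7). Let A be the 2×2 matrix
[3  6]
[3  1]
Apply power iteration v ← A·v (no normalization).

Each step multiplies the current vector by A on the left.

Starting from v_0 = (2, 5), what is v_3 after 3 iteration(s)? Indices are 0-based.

v_0 = (2, 5).
v_1 = A·v_0 = (1, 4).
v_2 = A·v_1 = (6, 0).
v_3 = A·v_2 = (4, 4).

v_3 = (4, 4)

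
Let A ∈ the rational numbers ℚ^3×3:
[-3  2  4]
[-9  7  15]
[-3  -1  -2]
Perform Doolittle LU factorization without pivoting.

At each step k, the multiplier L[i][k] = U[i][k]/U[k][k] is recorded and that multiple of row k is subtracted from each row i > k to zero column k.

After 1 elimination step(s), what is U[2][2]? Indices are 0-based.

U[2][2] = -6

k=0: U[0][0]=-3
  eliminate (1,0): mult=3, new row 1: (0, 1, 3); set L[1][0]=3
  eliminate (2,0): mult=1, new row 2: (0, -3, -6); set L[2][0]=1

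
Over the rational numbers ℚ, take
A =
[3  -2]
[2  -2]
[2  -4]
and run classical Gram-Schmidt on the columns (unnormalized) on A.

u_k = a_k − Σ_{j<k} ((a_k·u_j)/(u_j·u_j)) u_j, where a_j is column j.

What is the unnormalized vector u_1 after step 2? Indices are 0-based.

u_1 = (20/17, 2/17, -32/17)

Step 1: u_0 = a_0 = (3, 2, 2).
Step 2: u_1 = a_1 − (-18/17)·u_0 = (20/17, 2/17, -32/17).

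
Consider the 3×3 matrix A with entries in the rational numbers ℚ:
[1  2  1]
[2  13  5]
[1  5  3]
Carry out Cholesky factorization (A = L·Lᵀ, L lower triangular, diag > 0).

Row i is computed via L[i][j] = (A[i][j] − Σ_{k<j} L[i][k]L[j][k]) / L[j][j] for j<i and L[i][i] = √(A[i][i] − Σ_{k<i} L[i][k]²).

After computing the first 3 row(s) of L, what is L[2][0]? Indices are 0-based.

Step 1: L[0][0] = √(1) = 1.
  L[1][0] = (2) / L[0][0] = 2.
Step 2: L[1][1] = √(9) = 3.
  L[2][0] = (1) / L[0][0] = 1.
  L[2][1] = (3) / L[1][1] = 1.
Step 3: L[2][2] = √(1) = 1.

L[2][0] = 1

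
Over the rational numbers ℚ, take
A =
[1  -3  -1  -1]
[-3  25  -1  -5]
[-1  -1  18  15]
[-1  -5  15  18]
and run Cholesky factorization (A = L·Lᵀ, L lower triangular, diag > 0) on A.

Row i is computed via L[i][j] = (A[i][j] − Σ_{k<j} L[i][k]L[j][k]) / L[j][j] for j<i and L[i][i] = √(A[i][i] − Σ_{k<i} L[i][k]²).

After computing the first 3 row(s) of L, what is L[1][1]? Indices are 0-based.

L[1][1] = 4

Step 1: L[0][0] = √(1) = 1.
  L[1][0] = (-3) / L[0][0] = -3.
Step 2: L[1][1] = √(16) = 4.
  L[2][0] = (-1) / L[0][0] = -1.
  L[2][1] = (-4) / L[1][1] = -1.
Step 3: L[2][2] = √(16) = 4.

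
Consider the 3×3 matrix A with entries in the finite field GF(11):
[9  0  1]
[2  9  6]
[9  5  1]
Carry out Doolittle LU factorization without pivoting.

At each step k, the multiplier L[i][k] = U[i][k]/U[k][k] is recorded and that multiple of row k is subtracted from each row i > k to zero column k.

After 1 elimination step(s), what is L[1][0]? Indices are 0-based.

[col 0] pivot 9
  R1 -= 10*R0 → (0, 9, 7)  (L[1][0] := 10)
  R2 -= 1*R0 → (0, 5, 0)  (L[2][0] := 1)

L[1][0] = 10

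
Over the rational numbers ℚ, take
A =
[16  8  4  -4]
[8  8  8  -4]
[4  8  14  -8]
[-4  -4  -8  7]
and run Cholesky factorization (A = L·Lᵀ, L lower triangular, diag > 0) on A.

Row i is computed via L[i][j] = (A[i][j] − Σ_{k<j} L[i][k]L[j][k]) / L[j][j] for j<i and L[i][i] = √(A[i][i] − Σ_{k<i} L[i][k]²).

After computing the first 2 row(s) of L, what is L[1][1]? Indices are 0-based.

Step 1: L[0][0] = √(16) = 4.
  L[1][0] = (8) / L[0][0] = 2.
Step 2: L[1][1] = √(4) = 2.

L[1][1] = 2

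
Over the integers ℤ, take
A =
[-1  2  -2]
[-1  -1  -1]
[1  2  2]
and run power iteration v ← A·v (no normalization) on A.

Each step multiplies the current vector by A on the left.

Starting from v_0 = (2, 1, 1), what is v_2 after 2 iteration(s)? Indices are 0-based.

v_0 = (2, 1, 1).
v_1 = A·v_0 = (-2, -4, 6).
v_2 = A·v_1 = (-18, 0, 2).

v_2 = (-18, 0, 2)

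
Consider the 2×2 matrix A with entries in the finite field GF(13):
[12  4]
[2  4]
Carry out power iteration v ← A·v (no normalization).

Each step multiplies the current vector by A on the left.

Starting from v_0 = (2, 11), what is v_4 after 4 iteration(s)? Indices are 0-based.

v_0 = (2, 11).
v_1 = A·v_0 = (3, 9).
v_2 = A·v_1 = (7, 3).
v_3 = A·v_2 = (5, 0).
v_4 = A·v_3 = (8, 10).

v_4 = (8, 10)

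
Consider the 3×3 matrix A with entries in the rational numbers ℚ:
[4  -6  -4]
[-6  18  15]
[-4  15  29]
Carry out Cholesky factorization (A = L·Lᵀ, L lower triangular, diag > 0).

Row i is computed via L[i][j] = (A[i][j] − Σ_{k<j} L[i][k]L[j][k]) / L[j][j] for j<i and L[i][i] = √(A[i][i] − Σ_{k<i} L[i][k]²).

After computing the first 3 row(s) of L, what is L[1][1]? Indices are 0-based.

L[1][1] = 3

Step 1: L[0][0] = √(4) = 2.
  L[1][0] = (-6) / L[0][0] = -3.
Step 2: L[1][1] = √(9) = 3.
  L[2][0] = (-4) / L[0][0] = -2.
  L[2][1] = (9) / L[1][1] = 3.
Step 3: L[2][2] = √(16) = 4.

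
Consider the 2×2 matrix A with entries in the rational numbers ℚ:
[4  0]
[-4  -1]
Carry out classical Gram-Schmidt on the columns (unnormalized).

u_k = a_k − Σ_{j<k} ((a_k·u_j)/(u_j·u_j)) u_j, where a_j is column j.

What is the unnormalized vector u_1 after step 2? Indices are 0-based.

Step 1: u_0 = a_0 = (4, -4).
Step 2: u_1 = a_1 − (1/8)·u_0 = (-1/2, -1/2).

u_1 = (-1/2, -1/2)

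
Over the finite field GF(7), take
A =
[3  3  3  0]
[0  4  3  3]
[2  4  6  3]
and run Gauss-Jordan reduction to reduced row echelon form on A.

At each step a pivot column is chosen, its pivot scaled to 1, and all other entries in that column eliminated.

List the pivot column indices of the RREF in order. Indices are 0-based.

pivot(0,0)=3: scale R0 → (1, 1, 1, 0)
  clear (2,0): R2 −= (2)R0 → (0, 2, 4, 3)
pivot(1,1)=4: scale R1 → (0, 1, 6, 6)
  clear (0,1): R0 −= (1)R1 → (1, 0, 2, 1)
  clear (2,1): R2 −= (2)R1 → (0, 0, 6, 5)
pivot(2,2)=6: scale R2 → (0, 0, 1, 2)
  clear (0,2): R0 −= (2)R2 → (1, 0, 0, 4)
  clear (1,2): R1 −= (6)R2 → (0, 1, 0, 1)

pivot columns: 0, 1, 2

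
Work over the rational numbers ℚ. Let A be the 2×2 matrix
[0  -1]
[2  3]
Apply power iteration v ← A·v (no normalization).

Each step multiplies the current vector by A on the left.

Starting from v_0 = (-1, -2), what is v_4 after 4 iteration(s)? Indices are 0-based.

v_4 = (44, -92)

v_0 = (-1, -2).
v_1 = A·v_0 = (2, -8).
v_2 = A·v_1 = (8, -20).
v_3 = A·v_2 = (20, -44).
v_4 = A·v_3 = (44, -92).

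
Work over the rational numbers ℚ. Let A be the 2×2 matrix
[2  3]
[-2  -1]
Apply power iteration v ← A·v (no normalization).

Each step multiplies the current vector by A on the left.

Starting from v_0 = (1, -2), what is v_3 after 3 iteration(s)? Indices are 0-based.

v_3 = (8, 8)

v_0 = (1, -2).
v_1 = A·v_0 = (-4, 0).
v_2 = A·v_1 = (-8, 8).
v_3 = A·v_2 = (8, 8).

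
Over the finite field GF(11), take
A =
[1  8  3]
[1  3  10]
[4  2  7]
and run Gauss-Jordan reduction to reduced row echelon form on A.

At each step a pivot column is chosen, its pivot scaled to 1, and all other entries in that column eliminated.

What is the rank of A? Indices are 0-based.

pivot(0,0)=1: scale R0 → (1, 8, 3)
  clear (1,0): R1 −= (1)R0 → (0, 6, 7)
  clear (2,0): R2 −= (4)R0 → (0, 3, 6)
pivot(1,1)=6: scale R1 → (0, 1, 3)
  clear (0,1): R0 −= (8)R1 → (1, 0, 1)
  clear (2,1): R2 −= (3)R1 → (0, 0, 8)
pivot(2,2)=8: scale R2 → (0, 0, 1)
  clear (0,2): R0 −= (1)R2 → (1, 0, 0)
  clear (1,2): R1 −= (3)R2 → (0, 1, 0)

rank = 3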